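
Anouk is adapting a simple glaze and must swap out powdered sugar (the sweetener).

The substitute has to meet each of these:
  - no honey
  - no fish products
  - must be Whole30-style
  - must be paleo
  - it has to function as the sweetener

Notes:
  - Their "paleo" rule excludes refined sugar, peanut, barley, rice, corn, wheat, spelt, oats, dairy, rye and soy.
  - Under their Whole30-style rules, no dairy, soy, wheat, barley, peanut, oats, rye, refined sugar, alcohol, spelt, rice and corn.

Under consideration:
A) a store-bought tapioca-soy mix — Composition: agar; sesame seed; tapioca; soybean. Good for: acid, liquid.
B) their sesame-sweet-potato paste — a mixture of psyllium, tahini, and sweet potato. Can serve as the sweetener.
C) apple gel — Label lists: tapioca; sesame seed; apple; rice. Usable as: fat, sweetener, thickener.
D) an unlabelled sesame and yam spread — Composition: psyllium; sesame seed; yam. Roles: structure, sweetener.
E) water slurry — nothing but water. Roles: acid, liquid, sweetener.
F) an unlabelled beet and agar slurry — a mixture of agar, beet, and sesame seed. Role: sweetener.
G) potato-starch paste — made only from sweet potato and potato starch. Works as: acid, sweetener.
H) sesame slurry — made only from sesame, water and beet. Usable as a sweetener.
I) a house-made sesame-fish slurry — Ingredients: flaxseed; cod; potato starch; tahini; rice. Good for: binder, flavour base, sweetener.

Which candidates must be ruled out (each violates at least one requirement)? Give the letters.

A, C, I

A: not usable as a sweetener; has soybean, so not paleo (and 1 more) — out
B: only tahini, psyllium, and sweet potato; none excluded — keep
C: has rice, so not paleo; has rice, so not Whole30-style — no
D: works as a sweetener, no honey, paleo — keep
E: all constraints satisfied — keep
F: works as a sweetener, no honey, Whole30-style — valid
G: works as a sweetener, Whole30-style, no fish — OK
H: every rule checks out — valid
I: has rice, so not paleo; has rice, so not Whole30-style (and 1 more) — no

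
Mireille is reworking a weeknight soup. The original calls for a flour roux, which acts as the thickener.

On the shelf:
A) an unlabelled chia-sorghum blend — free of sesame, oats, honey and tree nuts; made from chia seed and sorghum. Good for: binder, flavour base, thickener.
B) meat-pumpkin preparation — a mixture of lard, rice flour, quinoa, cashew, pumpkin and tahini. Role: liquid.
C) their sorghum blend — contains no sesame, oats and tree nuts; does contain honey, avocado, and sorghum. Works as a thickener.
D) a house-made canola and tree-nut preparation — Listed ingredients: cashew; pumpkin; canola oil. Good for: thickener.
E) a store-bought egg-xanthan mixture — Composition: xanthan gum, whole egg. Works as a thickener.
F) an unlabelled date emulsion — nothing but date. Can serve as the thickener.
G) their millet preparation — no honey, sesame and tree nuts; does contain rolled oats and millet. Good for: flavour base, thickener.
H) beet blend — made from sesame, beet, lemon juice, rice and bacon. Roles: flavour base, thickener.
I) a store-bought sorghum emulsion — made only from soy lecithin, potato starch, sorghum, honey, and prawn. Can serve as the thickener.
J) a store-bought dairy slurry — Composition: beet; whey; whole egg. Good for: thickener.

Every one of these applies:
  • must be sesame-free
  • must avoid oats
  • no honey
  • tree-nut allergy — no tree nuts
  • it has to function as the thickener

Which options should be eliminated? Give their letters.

A: every rule checks out — keep
B: not usable as a thickener; has tahini, so not sesame-free (and 1 more) — no
C: has honey, so not honey-free — reject
D: has cashew, so not tree-nut-free — reject
E: nothing on the exclusion list — keep
F: all constraints satisfied — valid
G: has rolled oats, so not oat-free — no
H: has sesame, so not sesame-free — out
I: has honey, so not honey-free — out
J: only whey, whole egg, and beet; none excluded — valid

B, C, D, G, H, I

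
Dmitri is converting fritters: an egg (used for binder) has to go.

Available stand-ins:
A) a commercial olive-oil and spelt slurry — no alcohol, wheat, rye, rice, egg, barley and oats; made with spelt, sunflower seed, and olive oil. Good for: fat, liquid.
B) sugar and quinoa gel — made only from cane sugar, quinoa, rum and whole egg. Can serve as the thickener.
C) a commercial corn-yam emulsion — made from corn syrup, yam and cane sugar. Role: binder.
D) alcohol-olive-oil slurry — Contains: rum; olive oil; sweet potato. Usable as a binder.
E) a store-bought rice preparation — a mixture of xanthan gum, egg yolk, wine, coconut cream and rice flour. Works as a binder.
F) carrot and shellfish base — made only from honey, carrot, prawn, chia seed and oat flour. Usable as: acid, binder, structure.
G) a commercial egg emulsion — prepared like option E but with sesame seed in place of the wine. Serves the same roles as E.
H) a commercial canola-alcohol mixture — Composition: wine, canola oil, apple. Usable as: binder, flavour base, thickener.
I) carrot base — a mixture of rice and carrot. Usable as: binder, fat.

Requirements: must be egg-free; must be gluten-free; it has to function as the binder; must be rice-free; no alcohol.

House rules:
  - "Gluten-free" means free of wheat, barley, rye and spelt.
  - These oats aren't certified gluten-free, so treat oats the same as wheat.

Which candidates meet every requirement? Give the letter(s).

C

A: not usable as a binder; has spelt, so not gluten-free — reject
B: not usable as a binder; has whole egg, so not egg-free (and 1 more) — no
C: works as a binder, no egg, no alcohol — valid
D: has rum, so not alcohol-free — out
E: has egg yolk, so not egg-free; has wine, so not alcohol-free (and 1 more) — reject
F: has oat flour, so not gluten-free — out
G: has egg yolk, so not egg-free; has rice flour, so not rice-free — no
H: has wine, so not alcohol-free — out
I: has rice, so not rice-free — out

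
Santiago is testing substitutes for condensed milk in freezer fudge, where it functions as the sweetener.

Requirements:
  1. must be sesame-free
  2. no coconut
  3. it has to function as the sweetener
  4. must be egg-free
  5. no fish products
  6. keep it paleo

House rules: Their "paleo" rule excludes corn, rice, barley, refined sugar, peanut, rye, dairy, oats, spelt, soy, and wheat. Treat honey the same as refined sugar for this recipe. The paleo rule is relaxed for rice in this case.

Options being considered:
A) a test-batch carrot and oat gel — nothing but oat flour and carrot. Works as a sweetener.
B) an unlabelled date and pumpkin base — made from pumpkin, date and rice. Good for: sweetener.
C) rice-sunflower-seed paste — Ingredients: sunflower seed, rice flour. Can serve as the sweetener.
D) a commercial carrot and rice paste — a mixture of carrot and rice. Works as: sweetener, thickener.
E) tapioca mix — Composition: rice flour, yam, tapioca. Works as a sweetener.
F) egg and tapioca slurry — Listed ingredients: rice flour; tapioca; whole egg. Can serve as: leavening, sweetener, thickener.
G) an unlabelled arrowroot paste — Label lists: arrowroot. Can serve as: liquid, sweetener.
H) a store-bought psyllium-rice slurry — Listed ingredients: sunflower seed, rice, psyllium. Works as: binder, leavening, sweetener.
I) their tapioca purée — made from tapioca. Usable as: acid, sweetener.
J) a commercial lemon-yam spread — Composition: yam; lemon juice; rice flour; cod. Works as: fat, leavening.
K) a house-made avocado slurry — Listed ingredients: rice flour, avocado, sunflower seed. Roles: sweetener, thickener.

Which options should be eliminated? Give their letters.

A, F, J

A: has oat flour, so not paleo — no
B: rice is permitted under the paleo carve-out; nothing else excluded — OK
C: rice is permitted under the paleo carve-out; nothing else excluded — OK
D: rice is permitted under the paleo carve-out; nothing else excluded — valid
E: rice is permitted under the paleo carve-out; nothing else excluded — valid
F: has whole egg, so not egg-free — no
G: all constraints satisfied — OK
H: rice is permitted under the paleo carve-out; nothing else excluded — OK
I: every rule checks out — valid
J: not usable as a sweetener; has cod, so not fish-free — out
K: rice is permitted under the paleo carve-out; nothing else excluded — keep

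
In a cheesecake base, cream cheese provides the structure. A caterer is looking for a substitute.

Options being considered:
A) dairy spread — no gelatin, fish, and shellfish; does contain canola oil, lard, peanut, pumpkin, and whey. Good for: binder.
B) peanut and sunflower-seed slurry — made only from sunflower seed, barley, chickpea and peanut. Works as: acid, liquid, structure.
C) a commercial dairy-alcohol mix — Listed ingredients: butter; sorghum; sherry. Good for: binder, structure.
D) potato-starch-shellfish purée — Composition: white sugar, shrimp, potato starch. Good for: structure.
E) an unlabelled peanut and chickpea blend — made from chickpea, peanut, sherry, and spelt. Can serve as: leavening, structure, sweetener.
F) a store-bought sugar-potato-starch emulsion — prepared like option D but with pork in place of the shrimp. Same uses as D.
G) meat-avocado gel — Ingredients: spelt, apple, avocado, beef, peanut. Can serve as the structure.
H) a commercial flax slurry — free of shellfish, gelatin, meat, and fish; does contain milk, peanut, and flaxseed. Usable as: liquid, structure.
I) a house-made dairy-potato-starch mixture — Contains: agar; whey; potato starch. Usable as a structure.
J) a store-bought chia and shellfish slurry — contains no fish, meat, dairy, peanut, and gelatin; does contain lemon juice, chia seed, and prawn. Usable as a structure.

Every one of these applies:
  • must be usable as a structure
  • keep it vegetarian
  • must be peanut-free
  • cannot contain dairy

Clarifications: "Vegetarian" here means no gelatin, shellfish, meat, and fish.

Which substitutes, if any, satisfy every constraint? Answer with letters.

A: not usable as a structure; has lard, so not vegetarian (and 2 more) — no
B: has peanut, so not peanut-free — no
C: has butter, so not dairy-free — no
D: has shrimp, so not vegetarian — reject
E: has peanut, so not peanut-free — no
F: has pork, so not vegetarian — no
G: has beef, so not vegetarian; has peanut, so not peanut-free — reject
H: has peanut, so not peanut-free; has milk, so not dairy-free — reject
I: has whey, so not dairy-free — no
J: has prawn, so not vegetarian — out

none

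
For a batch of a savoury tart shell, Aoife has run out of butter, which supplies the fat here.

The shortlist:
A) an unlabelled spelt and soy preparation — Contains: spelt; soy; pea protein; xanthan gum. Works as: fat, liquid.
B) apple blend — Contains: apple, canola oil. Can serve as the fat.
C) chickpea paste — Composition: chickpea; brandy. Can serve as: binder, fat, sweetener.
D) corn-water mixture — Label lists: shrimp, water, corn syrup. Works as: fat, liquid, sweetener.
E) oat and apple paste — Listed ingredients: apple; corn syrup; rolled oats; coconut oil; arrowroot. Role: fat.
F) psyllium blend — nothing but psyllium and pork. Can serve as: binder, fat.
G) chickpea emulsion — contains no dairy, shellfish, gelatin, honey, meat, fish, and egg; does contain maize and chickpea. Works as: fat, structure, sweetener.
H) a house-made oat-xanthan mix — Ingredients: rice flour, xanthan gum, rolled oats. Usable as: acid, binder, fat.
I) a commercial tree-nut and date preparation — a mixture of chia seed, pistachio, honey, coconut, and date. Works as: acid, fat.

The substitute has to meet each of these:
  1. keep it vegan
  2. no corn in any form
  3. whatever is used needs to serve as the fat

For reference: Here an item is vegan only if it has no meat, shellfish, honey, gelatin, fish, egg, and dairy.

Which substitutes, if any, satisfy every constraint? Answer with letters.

A: nothing on the exclusion list — OK
B: only apple and canola oil; none excluded — keep
C: nothing on the exclusion list — valid
D: has shrimp, so not vegan; has corn syrup, so not corn-free — out
E: has corn syrup, so not corn-free — no
F: has pork, so not vegan — no
G: has maize, so not corn-free — out
H: only rolled oats, rice flour and xanthan gum; none excluded — OK
I: has honey, so not vegan — no

A, B, C, H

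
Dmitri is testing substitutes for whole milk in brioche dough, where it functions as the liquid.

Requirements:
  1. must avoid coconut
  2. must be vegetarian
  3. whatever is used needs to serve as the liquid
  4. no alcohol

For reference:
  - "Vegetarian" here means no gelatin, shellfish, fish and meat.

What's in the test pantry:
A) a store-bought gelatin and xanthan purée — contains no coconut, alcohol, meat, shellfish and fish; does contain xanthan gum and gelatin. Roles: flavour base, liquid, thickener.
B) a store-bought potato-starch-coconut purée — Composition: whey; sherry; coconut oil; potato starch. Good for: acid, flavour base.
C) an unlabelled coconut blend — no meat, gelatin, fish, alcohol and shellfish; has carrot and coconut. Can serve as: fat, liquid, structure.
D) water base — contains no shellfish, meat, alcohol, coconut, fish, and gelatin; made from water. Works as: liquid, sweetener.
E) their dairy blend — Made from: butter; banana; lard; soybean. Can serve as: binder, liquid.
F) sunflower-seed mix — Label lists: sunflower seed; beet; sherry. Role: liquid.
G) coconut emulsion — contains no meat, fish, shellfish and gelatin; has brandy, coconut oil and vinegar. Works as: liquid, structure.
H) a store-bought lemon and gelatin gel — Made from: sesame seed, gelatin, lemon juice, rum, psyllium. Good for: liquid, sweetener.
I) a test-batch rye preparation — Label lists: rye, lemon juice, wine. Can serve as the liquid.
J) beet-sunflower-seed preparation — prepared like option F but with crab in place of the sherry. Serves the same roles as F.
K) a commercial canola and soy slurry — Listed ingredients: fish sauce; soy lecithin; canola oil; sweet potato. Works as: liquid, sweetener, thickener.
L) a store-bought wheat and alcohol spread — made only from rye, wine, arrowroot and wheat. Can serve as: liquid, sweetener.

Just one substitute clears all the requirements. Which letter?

A: has gelatin, so not vegetarian — out
B: not usable as a liquid; has sherry, so not alcohol-free (and 1 more) — out
C: has coconut, so not coconut-free — out
D: nothing on the exclusion list — keep
E: has lard, so not vegetarian — reject
F: has sherry, so not alcohol-free — reject
G: has brandy, so not alcohol-free; has coconut oil, so not coconut-free — no
H: has gelatin, so not vegetarian; has rum, so not alcohol-free — out
I: has wine, so not alcohol-free — out
J: has crab, so not vegetarian — no
K: has fish sauce, so not vegetarian — no
L: has wine, so not alcohol-free — out

D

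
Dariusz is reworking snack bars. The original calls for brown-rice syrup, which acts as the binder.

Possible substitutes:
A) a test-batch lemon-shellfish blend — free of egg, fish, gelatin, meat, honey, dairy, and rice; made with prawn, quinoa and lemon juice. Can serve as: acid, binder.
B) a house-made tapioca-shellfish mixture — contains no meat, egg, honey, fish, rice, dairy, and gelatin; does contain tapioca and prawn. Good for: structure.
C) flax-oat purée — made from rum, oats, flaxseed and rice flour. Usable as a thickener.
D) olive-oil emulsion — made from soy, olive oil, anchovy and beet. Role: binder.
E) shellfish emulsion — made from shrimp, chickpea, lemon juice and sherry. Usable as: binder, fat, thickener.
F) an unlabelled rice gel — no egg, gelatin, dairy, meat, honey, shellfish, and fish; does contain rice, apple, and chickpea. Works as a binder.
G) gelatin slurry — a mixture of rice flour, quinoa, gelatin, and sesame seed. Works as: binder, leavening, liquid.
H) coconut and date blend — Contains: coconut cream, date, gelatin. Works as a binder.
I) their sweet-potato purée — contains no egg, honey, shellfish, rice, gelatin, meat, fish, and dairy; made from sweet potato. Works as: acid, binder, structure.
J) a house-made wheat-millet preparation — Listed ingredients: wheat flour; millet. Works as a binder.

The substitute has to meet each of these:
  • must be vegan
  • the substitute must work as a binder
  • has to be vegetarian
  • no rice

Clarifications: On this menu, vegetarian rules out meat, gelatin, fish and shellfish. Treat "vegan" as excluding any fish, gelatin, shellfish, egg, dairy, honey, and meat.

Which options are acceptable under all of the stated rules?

A: has prawn, so not vegetarian; has prawn, so not vegan — no
B: not usable as a binder; has prawn, so not vegetarian (and 1 more) — reject
C: not usable as a binder; has rice flour, so not rice-free — reject
D: has anchovy, so not vegetarian; has anchovy, so not vegan — no
E: has shrimp, so not vegetarian; has shrimp, so not vegan — out
F: has rice, so not rice-free — no
G: has gelatin, so not vegetarian; has gelatin, so not vegan (and 1 more) — no
H: has gelatin, so not vegetarian; has gelatin, so not vegan — reject
I: works as a binder, vegetarian, vegan — valid
J: only wheat flour and millet; none excluded — OK

I, J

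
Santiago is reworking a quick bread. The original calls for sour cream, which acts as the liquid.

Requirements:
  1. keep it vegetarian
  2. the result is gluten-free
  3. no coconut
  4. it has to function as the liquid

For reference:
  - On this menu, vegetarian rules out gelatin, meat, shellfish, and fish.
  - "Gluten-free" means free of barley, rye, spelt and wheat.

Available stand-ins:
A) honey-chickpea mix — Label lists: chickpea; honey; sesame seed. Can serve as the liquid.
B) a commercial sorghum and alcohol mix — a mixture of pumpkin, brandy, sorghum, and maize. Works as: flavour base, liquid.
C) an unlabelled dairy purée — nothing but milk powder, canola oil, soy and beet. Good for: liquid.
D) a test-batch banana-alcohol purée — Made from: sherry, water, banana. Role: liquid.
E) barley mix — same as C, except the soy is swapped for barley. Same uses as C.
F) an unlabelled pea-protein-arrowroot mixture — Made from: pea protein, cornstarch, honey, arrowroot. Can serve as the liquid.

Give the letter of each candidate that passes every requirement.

A, B, C, D, F

A: no coconut, vegetarian — OK
B: no coconut, vegetarian — keep
C: milk powder and soy etc. — none of it excluded — keep
D: nothing on the exclusion list — OK
E: has barley, so not gluten-free — no
F: no coconut, vegetarian — OK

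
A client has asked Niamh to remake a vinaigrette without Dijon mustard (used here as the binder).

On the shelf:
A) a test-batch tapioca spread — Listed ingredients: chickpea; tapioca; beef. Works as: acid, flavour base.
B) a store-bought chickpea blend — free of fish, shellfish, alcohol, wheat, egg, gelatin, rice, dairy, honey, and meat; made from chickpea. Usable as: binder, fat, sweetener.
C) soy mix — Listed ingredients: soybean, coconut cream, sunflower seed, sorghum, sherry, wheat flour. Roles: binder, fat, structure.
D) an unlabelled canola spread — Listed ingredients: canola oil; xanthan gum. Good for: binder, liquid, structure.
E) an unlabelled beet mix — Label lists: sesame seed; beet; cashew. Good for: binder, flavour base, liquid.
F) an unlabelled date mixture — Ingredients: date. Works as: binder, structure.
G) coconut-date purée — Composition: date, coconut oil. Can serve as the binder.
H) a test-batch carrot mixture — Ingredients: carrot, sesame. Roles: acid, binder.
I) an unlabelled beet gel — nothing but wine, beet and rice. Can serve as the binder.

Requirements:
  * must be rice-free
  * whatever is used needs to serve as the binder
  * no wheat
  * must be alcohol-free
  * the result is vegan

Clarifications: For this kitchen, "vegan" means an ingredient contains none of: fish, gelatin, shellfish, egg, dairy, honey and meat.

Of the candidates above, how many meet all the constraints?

6

A: not usable as a binder; has beef, so not vegan — no
B: works as a binder, vegan, no wheat — keep
C: has sherry, so not alcohol-free; has wheat flour, so not wheat-free — no
D: only canola oil and xanthan gum; none excluded — OK
E: no wheat, no rice — OK
F: all constraints satisfied — keep
G: works as a binder, no wheat, no alcohol — OK
H: only sesame and carrot; none excluded — valid
I: has wine, so not alcohol-free; has rice, so not rice-free — reject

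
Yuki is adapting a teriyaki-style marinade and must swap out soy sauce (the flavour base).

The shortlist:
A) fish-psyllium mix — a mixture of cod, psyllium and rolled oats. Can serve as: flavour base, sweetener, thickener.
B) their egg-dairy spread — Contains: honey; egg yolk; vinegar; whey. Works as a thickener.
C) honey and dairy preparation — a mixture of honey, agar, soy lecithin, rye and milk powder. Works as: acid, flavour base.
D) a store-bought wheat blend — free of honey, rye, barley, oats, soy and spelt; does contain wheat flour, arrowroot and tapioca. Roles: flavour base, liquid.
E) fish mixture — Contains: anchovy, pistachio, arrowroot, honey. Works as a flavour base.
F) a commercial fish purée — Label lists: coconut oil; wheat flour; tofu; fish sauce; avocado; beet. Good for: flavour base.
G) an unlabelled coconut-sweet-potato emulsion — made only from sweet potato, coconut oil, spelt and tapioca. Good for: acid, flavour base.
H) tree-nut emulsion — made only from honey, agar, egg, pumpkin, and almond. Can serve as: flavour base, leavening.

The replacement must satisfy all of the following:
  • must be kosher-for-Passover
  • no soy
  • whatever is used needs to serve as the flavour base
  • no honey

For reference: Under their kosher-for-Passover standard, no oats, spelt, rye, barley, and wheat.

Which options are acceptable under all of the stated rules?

A: has rolled oats, so not kosher-for-Passover — out
B: not usable as a flavour base; has honey, so not honey-free — reject
C: has rye, so not kosher-for-Passover; has honey, so not honey-free (and 1 more) — reject
D: has wheat flour, so not kosher-for-Passover — reject
E: has honey, so not honey-free — out
F: has wheat flour, so not kosher-for-Passover; has tofu, so not soy-free — reject
G: has spelt, so not kosher-for-Passover — reject
H: has honey, so not honey-free — reject

none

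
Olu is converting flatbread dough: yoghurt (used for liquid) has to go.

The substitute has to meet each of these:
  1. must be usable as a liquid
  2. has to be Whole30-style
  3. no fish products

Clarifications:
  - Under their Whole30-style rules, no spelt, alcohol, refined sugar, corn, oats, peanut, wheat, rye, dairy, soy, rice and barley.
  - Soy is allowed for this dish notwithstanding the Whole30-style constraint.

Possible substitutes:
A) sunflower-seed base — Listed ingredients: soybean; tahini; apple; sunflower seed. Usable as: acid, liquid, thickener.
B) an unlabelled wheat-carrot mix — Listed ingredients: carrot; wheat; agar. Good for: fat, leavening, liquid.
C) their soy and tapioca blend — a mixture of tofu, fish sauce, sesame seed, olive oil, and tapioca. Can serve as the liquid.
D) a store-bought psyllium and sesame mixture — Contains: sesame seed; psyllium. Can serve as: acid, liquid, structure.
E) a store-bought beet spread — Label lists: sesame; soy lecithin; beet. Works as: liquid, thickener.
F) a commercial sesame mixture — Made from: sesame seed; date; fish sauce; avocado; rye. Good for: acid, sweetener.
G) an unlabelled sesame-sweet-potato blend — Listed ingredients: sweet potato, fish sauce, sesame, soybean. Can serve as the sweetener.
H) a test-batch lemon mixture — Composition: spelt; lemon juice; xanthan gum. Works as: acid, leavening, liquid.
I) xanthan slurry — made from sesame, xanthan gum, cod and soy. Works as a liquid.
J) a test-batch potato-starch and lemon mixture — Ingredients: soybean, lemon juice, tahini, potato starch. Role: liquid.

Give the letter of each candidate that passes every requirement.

A, D, E, J

A: soy is permitted under the Whole30-style carve-out; nothing else excluded — valid
B: has wheat, so not Whole30-style — out
C: has fish sauce, so not fish-free — no
D: only sesame seed and psyllium; none excluded — keep
E: soy is permitted under the Whole30-style carve-out; nothing else excluded — valid
F: not usable as a liquid; has rye, so not Whole30-style (and 1 more) — out
G: not usable as a liquid; has fish sauce, so not fish-free — out
H: has spelt, so not Whole30-style — no
I: has cod, so not fish-free — reject
J: soy is permitted under the Whole30-style carve-out; nothing else excluded — valid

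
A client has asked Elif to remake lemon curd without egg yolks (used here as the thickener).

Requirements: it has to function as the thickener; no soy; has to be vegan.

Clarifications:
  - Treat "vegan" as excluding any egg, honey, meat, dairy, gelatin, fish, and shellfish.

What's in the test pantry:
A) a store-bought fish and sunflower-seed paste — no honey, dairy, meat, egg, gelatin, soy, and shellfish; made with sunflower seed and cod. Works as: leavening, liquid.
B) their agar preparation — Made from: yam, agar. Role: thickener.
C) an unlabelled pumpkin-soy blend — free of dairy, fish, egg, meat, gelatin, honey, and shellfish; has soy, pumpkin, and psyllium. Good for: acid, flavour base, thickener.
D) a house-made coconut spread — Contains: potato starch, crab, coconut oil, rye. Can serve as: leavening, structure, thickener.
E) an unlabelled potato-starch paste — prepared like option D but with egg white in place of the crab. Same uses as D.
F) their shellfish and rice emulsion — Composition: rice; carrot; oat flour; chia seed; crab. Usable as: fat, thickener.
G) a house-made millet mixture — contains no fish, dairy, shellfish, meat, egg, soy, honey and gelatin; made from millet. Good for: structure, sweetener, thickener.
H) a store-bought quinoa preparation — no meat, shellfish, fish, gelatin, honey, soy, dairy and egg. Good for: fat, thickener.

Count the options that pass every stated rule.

A: not usable as a thickener; has cod, so not vegan — no
B: every rule checks out — valid
C: has soy, so not soy-free — no
D: has crab, so not vegan — reject
E: has egg white, so not vegan — out
F: has crab, so not vegan — reject
G: nothing on the exclusion list — OK
H: all constraints satisfied — valid

3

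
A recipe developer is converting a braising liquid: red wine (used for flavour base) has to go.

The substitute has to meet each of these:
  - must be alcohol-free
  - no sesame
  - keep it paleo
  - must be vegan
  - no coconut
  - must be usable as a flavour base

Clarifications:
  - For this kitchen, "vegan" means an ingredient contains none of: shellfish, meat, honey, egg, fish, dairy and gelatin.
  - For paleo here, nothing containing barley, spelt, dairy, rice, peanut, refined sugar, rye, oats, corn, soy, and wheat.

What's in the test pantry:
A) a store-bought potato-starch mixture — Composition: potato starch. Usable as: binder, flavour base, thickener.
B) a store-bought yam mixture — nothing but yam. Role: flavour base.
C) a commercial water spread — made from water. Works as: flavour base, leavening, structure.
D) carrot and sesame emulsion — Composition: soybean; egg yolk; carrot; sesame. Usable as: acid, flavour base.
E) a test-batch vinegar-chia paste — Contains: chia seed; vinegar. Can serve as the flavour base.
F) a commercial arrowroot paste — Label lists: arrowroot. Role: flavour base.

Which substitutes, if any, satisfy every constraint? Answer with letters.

A: no sesame, no alcohol — valid
B: only yam; none excluded — valid
C: only water; none excluded — keep
D: has egg yolk, so not vegan; has soybean, so not paleo (and 1 more) — reject
E: only chia seed and vinegar; none excluded — valid
F: only arrowroot; none excluded — OK

A, B, C, E, F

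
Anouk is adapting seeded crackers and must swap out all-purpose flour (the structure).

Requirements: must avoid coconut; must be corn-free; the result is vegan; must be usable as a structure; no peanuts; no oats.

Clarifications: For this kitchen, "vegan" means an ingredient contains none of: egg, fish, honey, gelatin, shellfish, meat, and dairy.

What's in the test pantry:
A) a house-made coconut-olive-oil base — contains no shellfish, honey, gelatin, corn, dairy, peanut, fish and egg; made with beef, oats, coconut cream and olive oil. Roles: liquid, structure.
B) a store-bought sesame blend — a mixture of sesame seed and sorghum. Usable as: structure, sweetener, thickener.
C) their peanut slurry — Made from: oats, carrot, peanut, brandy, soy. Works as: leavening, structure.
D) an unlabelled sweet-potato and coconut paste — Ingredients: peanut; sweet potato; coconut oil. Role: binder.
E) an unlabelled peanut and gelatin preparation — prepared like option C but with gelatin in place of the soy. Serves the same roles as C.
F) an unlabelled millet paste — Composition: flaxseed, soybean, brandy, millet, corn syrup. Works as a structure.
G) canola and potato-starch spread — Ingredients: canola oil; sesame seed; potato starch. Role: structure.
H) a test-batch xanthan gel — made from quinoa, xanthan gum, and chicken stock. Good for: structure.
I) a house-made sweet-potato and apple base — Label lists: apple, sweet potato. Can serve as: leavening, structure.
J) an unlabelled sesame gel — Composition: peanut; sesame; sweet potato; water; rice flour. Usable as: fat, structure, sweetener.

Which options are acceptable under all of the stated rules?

A: has beef, so not vegan; has coconut cream, so not coconut-free (and 1 more) — out
B: only sesame seed and sorghum; none excluded — OK
C: has peanut, so not peanut-free; has oats, so not oat-free — reject
D: not usable as a structure; has peanut, so not peanut-free (and 1 more) — reject
E: has gelatin, so not vegan; has peanut, so not peanut-free (and 1 more) — out
F: has corn syrup, so not corn-free — out
G: only sesame seed, potato starch, and canola oil; none excluded — keep
H: has chicken stock, so not vegan — reject
I: nothing on the exclusion list — valid
J: has peanut, so not peanut-free — out

B, G, I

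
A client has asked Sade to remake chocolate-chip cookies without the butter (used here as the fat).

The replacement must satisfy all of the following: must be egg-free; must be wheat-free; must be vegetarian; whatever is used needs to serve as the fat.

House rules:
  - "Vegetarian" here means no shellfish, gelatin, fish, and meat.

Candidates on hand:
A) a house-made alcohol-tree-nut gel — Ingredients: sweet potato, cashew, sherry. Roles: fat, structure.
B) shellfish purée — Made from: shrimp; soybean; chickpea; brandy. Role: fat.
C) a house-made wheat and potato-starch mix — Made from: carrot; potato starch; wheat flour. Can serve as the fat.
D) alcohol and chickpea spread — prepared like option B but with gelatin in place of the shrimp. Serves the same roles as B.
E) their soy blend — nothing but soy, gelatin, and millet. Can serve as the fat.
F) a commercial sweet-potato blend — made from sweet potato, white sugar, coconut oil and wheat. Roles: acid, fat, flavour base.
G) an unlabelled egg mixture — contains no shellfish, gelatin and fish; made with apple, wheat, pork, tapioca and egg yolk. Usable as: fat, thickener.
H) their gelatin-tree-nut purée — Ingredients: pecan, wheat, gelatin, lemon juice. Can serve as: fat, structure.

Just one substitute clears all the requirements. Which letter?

A

A: only sherry, cashew, and sweet potato; none excluded — keep
B: has shrimp, so not vegetarian — no
C: has wheat flour, so not wheat-free — no
D: has gelatin, so not vegetarian — no
E: has gelatin, so not vegetarian — no
F: has wheat, so not wheat-free — reject
G: has pork, so not vegetarian; has wheat, so not wheat-free (and 1 more) — out
H: has gelatin, so not vegetarian; has wheat, so not wheat-free — out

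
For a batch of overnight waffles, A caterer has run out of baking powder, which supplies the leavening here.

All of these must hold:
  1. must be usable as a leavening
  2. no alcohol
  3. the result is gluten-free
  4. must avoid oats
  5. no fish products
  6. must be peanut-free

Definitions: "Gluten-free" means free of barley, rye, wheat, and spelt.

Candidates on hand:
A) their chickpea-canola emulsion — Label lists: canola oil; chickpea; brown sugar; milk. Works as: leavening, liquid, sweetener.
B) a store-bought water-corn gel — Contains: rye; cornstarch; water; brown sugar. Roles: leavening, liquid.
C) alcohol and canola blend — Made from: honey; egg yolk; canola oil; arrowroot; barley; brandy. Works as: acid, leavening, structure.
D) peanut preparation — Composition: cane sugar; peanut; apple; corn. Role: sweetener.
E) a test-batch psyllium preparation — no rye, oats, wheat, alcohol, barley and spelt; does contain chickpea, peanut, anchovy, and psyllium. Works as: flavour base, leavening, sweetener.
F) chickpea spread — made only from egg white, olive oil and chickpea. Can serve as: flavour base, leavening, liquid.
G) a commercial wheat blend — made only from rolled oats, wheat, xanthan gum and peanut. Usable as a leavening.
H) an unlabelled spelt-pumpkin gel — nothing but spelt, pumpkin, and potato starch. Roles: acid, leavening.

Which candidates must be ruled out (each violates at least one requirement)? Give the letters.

B, C, D, E, G, H

A: gluten-free, no fish — valid
B: has rye, so not gluten-free — out
C: has barley, so not gluten-free; has brandy, so not alcohol-free — no
D: not usable as a leavening; has peanut, so not peanut-free — no
E: has peanut, so not peanut-free; has anchovy, so not fish-free — no
F: nothing on the exclusion list — OK
G: has wheat, so not gluten-free; has peanut, so not peanut-free (and 1 more) — reject
H: has spelt, so not gluten-free — no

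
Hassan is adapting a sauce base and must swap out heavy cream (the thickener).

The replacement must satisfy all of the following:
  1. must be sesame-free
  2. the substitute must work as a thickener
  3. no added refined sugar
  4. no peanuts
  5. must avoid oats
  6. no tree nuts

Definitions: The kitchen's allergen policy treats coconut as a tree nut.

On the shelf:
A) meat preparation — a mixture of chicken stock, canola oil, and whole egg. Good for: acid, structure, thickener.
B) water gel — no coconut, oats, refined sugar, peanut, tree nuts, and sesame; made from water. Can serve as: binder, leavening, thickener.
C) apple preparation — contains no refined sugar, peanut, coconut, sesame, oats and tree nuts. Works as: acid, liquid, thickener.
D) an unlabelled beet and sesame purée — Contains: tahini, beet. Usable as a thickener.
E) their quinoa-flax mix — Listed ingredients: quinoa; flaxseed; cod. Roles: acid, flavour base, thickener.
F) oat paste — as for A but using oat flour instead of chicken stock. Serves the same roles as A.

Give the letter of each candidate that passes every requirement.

A, B, C, E

A: works as a thickener, no peanut, no refined sugar — OK
B: tree-nut-free, no refined sugar — valid
C: no oats, no sesame — keep
D: has tahini, so not sesame-free — no
E: nothing on the exclusion list — keep
F: has oat flour, so not oat-free — no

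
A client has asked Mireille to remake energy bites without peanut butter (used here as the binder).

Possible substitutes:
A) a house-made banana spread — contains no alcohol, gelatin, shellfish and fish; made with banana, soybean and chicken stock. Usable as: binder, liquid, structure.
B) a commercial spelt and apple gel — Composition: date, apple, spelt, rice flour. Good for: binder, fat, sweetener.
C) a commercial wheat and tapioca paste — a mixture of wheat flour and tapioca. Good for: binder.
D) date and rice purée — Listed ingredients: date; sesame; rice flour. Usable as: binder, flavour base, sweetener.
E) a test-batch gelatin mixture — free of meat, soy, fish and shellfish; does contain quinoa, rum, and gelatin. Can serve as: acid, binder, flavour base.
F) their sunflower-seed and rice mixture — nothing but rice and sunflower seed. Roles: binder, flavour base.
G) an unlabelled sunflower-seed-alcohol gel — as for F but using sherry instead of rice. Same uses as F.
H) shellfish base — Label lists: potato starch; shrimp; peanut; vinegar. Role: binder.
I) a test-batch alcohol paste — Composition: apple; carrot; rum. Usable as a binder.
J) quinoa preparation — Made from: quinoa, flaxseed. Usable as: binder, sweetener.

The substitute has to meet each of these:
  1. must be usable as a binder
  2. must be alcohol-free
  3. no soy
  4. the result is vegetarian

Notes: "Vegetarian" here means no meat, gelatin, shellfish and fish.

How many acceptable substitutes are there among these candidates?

A: has chicken stock, so not vegetarian; has soybean, so not soy-free — no
B: all constraints satisfied — valid
C: every rule checks out — keep
D: all constraints satisfied — keep
E: has gelatin, so not vegetarian; has rum, so not alcohol-free — no
F: no soy, vegetarian — keep
G: has sherry, so not alcohol-free — reject
H: has shrimp, so not vegetarian — reject
I: has rum, so not alcohol-free — no
J: only quinoa and flaxseed; none excluded — OK

5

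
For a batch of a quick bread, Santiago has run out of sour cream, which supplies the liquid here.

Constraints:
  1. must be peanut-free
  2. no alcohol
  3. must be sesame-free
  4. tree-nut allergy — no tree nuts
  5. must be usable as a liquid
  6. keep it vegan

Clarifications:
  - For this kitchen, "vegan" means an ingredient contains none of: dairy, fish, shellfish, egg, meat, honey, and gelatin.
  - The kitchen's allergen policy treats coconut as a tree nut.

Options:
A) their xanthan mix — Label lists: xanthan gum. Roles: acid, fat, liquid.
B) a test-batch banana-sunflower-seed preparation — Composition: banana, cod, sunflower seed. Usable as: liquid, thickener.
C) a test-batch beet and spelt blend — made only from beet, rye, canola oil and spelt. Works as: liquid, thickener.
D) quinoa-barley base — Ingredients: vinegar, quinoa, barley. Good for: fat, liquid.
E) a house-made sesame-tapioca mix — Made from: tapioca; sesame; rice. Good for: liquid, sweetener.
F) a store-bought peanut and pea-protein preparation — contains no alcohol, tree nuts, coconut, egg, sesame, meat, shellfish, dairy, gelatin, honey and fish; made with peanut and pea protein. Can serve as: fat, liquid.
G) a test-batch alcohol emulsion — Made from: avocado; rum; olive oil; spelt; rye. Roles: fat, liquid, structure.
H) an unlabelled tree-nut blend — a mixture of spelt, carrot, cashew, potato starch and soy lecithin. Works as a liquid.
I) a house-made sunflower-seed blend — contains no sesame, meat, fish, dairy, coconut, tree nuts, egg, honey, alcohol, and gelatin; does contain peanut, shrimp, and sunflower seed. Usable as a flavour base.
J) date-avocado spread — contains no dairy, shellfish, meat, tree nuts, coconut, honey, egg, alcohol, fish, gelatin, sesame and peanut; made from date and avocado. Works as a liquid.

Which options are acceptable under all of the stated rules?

A, C, D, J

A: tree-nut-free, vegan — keep
B: has cod, so not vegan — reject
C: rye and spelt etc. — none of it excluded — keep
D: no peanut, tree-nut-free — valid
E: has sesame, so not sesame-free — no
F: has peanut, so not peanut-free — no
G: has rum, so not alcohol-free — out
H: has cashew, so not tree-nut-free — no
I: not usable as a liquid; has shrimp, so not vegan (and 1 more) — out
J: tree-nut-free, vegan — valid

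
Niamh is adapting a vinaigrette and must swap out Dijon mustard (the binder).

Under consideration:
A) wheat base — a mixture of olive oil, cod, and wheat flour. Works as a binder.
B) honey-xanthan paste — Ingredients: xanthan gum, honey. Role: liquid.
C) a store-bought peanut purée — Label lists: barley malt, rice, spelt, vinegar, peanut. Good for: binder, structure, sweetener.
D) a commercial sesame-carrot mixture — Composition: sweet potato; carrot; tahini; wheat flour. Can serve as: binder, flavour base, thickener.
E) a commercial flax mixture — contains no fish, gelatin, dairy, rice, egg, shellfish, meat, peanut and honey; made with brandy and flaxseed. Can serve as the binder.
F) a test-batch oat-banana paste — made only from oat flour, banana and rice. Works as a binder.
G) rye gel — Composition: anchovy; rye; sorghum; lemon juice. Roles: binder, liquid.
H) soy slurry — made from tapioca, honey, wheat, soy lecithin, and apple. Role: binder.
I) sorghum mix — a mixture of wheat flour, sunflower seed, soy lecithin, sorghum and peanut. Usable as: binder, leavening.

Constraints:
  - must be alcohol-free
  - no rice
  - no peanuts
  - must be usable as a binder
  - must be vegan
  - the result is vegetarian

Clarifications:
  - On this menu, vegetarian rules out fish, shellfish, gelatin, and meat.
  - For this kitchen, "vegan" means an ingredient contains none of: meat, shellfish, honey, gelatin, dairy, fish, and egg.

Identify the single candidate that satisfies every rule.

D

A: has cod, so not vegetarian; has cod, so not vegan — reject
B: not usable as a binder; has honey, so not vegan — out
C: has peanut, so not peanut-free; has rice, so not rice-free — reject
D: all constraints satisfied — OK
E: has brandy, so not alcohol-free — out
F: has rice, so not rice-free — out
G: has anchovy, so not vegetarian; has anchovy, so not vegan — reject
H: has honey, so not vegan — out
I: has peanut, so not peanut-free — out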